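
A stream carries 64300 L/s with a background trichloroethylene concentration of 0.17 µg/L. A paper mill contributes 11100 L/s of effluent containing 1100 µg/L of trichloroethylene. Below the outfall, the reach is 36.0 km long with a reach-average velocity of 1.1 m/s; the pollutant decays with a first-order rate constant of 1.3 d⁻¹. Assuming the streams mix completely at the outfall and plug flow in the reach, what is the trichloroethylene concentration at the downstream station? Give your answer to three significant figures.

99.1 µg/L

Flow-weighted average: C = (64300·0.1700 + 11100·1100) / 75400 = 12220000/75400 = 162.1 µg/L.
Travel time t = 36.0·1000 / 1.1 = 32730 s = 9.091 h.
Decay over the reach: 162.1·exp(−kt) = 162.1·0.6111 = 99.05 µg/L.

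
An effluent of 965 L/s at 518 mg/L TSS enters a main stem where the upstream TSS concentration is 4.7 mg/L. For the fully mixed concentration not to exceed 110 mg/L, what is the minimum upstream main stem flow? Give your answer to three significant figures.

Set C_mix = 110: (Q·4.700 + 965.0·518.0) / (Q + 965.0) = 110
→ Q = 965.0·(518.0 − 110)/(110 − 4.700) = 3739 L/s.

3740 L/s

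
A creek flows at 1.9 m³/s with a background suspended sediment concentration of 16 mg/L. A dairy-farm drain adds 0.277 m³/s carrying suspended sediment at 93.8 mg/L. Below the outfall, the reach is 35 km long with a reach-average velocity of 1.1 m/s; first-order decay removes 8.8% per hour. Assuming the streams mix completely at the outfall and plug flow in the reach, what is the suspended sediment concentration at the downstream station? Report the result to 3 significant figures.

Mixed concentration C = ΣQC/ΣQ = (1.900·16.00 + 0.2770·93.80) / 2.177 = 56.38/2.177 = 25.90 mg/L.
Travel time t = 35·1000 / 1.1 = 31820 s = 8.838 h.
8.8%/h lost → k = −ln(1 − 0.088) = 0.09212 h⁻¹.
After decay, C = 25.90 × e^(−kt) = 25.90 × 0.4430 = 11.47 mg/L.

11.5 mg/L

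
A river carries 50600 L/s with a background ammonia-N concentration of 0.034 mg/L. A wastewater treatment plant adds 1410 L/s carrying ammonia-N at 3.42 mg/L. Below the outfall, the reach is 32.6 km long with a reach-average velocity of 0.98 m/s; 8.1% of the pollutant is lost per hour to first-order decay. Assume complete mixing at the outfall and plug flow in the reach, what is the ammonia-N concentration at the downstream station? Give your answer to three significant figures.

0.0576 mg/L

After mixing, C = (50600·0.03400 + 1410·3.420) / 52010 = 6543/52010 = 0.1258 mg/L.
Travel time t = 32.6·1000 / 0.98 = 33270 s = 9.240 h.
8.1%/h lost → k = −ln(1 − 0.081) = 0.08447 h⁻¹.
First-order decay: C = 0.1258·exp(−k·t) = 0.1258·0.4582 = 0.05763 mg/L.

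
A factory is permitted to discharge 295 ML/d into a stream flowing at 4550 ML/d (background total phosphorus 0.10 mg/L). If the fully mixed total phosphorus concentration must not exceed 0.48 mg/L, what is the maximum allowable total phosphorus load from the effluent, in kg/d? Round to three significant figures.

Mass balance at the limit: 4550·0.1000 + 295.0·Cₑ = 4845·0.48 → Cₑ = 6.341 mg/L.
295.0 ML/d = 3.414 m³/s. Load = 3.414 m³/s × 6.341 g/m³ × 86 400 s/d = 1871 kg/d.

1870 kg/d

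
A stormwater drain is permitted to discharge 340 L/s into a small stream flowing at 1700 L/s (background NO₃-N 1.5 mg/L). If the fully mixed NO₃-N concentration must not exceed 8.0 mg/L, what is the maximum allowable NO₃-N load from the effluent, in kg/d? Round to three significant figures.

1190 kg/d

Mass balance at the limit: 1700·1.500 + 340.0·Cₑ = 2040·8.0 → Cₑ = 40.50 mg/L.
340.0 L/s = 0.3400 m³/s. Load = 0.3400 m³/s × 40.50 g/m³ × 86 400 s/d = 1190 kg/d.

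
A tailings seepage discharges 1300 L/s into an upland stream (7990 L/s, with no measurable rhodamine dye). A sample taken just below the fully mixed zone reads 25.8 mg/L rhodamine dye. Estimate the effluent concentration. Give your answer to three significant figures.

Mass balance: 7990·0 + 1300·Cₑ = 9290·25.80
→ Cₑ = (9290·25.80 − 7990·0) / 1300 = 184.4 mg/L.

184 mg/L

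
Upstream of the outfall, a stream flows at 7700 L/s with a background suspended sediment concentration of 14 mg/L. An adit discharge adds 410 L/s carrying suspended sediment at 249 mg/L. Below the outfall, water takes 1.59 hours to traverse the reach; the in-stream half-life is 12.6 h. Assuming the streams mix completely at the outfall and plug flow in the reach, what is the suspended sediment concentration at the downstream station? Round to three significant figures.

Mixed concentration C = ΣQC/ΣQ = (7700·14.00 + 410.0·249.0) / 8110 = 209900/8110 = 25.88 mg/L.
Half-life 12.6 h → k = ln 2 / 12.6 = 0.05501 h⁻¹ = 1.320 d⁻¹.
Applying C = C₀e^(−kt): 25.88 × 0.9162 = 23.71 mg/L.

23.7 mg/L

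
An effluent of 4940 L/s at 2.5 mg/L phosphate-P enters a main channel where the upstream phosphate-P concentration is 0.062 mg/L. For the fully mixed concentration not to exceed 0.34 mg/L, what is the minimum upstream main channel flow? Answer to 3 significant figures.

Set C_mix = 0.34: (Q·0.06200 + 4940·2.500) / (Q + 4940) = 0.34
→ Q = 4940·(2.500 − 0.34)/(0.34 − 0.06200) = 38380 L/s.

38400 L/s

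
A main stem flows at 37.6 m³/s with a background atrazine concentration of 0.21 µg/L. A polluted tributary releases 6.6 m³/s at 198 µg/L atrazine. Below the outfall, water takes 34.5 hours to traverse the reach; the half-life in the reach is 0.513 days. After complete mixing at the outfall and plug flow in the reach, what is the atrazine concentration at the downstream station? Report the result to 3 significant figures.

4.26 µg/L

Mass balance: C = (37.60·0.2100 + 6.600·198.0) / 44.20 = 1315/44.20 = 29.74 µg/L.
Half-life 0.513 d → k = ln 2 / 0.513 = 1.351 d⁻¹.
Applying C = C₀e^(−kt): 29.74 × 0.1434 = 4.265 µg/L.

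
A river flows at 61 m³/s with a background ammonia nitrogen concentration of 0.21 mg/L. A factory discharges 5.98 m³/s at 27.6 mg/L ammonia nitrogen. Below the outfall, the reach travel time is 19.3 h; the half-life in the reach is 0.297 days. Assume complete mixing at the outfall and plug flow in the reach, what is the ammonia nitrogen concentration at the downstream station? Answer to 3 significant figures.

0.406 mg/L

Flow-weighted average: C = (61.00·0.2100 + 5.980·27.60) / 66.98 = 177.9/66.98 = 2.655 mg/L.
Half-life 0.297 d → k = ln 2 / 0.297 = 2.334 d⁻¹.
First-order decay: C = 2.655·exp(−k·t) = 2.655·0.1531 = 0.4065 mg/L.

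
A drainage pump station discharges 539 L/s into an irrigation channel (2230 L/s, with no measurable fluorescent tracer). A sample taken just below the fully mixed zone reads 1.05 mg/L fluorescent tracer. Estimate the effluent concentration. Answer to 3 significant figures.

Mass balance: 2230·0 + 539.0·Cₑ = 2769·1.050
→ Cₑ = (2769·1.050 − 2230·0) / 539.0 = 5.394 mg/L.

5.39 mg/L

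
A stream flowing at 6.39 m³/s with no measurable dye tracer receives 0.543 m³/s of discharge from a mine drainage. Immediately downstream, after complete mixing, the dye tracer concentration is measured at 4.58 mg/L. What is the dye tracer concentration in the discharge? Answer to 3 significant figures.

Mass balance: 6.390·0 + 0.5430·Cₑ = 6.933·4.580
→ Cₑ = (6.933·4.580 − 6.390·0) / 0.5430 = 58.48 mg/L.

58.5 mg/L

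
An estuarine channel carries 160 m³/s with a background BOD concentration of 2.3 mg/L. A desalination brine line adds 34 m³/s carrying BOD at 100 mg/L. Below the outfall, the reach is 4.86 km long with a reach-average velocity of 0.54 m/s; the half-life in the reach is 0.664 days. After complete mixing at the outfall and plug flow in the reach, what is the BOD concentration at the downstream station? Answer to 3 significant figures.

17.4 mg/L

Mixed concentration C = ΣQC/ΣQ = (160.0·2.300 + 34.00·100.0) / 194.0 = 3768/194.0 = 19.42 mg/L.
Travel time t = 4.86·1000 / 0.54 = 9000 s = 2.500 h.
Half-life 0.664 d → k = ln 2 / 0.664 = 1.044 d⁻¹.
First-order decay: C = 19.42·exp(−k·t) = 19.42·0.8970 = 17.42 mg/L.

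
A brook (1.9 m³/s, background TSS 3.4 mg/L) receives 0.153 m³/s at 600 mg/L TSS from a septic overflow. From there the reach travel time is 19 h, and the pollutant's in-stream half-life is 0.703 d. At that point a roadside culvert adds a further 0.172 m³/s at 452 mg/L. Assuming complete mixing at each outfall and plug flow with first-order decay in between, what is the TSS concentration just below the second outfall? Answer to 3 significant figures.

55.2 mg/L

After mixing, C = (1.900·3.400 + 0.1530·600.0) / 2.053 = 98.26/2.053 = 47.86 mg/L; combined flow 2.053 m³/s.
Half-life 0.703 d → k = ln 2 / 0.703 = 0.9860 d⁻¹.
After decay, C = 47.86 × e^(−kt) = 47.86 × 0.4581 = 21.93 mg/L.
At the second outfall, C = (2.053·21.93 + 0.1720·452.0) / (2.053 + 0.1720) = 55.17 mg/L.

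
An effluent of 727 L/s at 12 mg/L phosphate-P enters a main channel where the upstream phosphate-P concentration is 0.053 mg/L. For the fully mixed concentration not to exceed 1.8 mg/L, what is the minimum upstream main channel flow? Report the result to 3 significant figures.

Set C_mix = 1.8: (Q·0.05300 + 727.0·12.00) / (Q + 727.0) = 1.8
→ Q = 727.0·(12.00 − 1.8)/(1.8 − 0.05300) = 4245 L/s.

4240 L/s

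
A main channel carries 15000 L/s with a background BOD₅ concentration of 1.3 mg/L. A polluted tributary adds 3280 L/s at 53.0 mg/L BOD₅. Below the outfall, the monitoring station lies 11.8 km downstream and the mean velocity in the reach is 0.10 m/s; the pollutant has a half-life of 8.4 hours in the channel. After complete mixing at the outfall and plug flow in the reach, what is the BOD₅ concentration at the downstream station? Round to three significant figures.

After mixing, C = (15000·1.300 + 3280·53.00) / 18280 = 193300/18280 = 10.58 mg/L.
Travel time t = 11.8·1000 / 0.10 = 118000 s = 32.78 h.
Half-life 8.4 h → k = ln 2 / 8.4 = 0.08252 h⁻¹ = 1.980 d⁻¹.
After decay, C = 10.58 × e^(−kt) = 10.58 × 0.06689 = 0.7074 mg/L.

0.707 mg/L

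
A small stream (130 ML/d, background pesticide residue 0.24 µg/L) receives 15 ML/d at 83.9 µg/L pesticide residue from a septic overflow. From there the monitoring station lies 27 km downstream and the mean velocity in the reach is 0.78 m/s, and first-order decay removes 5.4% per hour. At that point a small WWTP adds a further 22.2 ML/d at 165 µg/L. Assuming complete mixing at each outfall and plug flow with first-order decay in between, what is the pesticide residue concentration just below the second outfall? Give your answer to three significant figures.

Conservation of mass: C = (130.0·0.2400 + 15.00·83.90) / 145.0 = 1290/145.0 = 8.894 µg/L; combined flow 145.0 ML/d.
Travel time t = 27·1000 / 0.78 = 34620 s = 9.615 h.
5.4%/h lost → k = −ln(1 − 0.054) = 0.05551 h⁻¹.
First-order decay: C = 8.894·exp(−k·t) = 8.894·0.5864 = 5.216 µg/L.
Second outfall: C = (145.0·5.216 + 22.20·165.0)/167.2 = 26.43 µg/L.

26.4 µg/L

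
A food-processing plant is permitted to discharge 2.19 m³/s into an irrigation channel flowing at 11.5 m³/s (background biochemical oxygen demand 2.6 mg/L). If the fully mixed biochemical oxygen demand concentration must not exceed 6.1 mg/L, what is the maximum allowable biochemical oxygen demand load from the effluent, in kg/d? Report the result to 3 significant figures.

4630 kg/d

Mass balance at the limit: 11.50·2.600 + 2.190·Cₑ = 13.69·6.1 → Cₑ = 24.48 mg/L.
Load = 2.190 m³/s × 24.48 g/m³ × 86 400 s/d = 4632 kg/d.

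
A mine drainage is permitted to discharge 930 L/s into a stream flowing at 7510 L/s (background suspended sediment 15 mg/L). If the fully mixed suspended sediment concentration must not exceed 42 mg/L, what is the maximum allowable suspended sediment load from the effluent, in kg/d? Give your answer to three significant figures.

Mass balance at the limit: 7510·15.00 + 930.0·Cₑ = 8440·42 → Cₑ = 260.0 mg/L.
930.0 L/s = 0.9300 m³/s. Load = 0.9300 m³/s × 260.0 g/m³ × 86 400 s/d = 20890 kg/d.

20900 kg/d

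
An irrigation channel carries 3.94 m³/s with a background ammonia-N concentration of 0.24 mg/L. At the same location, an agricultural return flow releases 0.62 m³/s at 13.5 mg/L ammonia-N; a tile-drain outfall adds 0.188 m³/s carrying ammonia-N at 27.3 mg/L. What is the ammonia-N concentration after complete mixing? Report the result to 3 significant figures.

Conservation of mass: C = (3.940·0.2400 + 0.6200·13.50 + 0.1880·27.30) / 4.748 = 14.45/4.748 = 3.043 mg/L.

3.04 mg/L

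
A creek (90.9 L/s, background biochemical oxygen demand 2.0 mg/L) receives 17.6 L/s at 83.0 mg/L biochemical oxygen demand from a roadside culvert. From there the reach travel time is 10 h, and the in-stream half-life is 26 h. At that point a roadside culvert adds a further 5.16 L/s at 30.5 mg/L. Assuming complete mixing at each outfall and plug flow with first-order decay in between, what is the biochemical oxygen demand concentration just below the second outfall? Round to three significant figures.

Flow-weighted average: C = (90.90·2.000 + 17.60·83.00) / 108.5 = 1643/108.5 = 15.14 mg/L; combined flow 108.5 L/s.
Half-life 26 h → k = ln 2 / 26 = 0.02666 h⁻¹ = 0.6398 d⁻¹.
First-order decay: C = 15.14·exp(−k·t) = 15.14·0.7660 = 11.60 mg/L.
At the second outfall, C = (108.5·11.60 + 5.160·30.50) / (108.5 + 5.160) = 12.45 mg/L.

12.5 mg/L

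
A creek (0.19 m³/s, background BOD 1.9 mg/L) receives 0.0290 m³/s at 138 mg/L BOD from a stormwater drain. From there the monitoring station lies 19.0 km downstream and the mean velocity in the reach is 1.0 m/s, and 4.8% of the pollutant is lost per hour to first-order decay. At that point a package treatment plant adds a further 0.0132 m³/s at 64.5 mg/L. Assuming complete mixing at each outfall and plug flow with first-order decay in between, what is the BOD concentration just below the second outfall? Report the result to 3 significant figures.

18.2 mg/L

Mixed concentration C = ΣQC/ΣQ = (0.1900·1.900 + 0.02900·138.0) / 0.2190 = 4.363/0.2190 = 19.92 mg/L; combined flow 0.2190 m³/s.
Travel time t = 19.0·1000 / 1.0 = 19000 s = 5.278 h.
4.8%/h lost → k = −ln(1 − 0.048) = 0.04919 h⁻¹.
Decay over the reach: 19.92·exp(−kt) = 19.92·0.7713 = 15.37 mg/L.
Second outfall: C = (0.2190·15.37 + 0.01320·64.50)/0.2322 = 18.16 mg/L.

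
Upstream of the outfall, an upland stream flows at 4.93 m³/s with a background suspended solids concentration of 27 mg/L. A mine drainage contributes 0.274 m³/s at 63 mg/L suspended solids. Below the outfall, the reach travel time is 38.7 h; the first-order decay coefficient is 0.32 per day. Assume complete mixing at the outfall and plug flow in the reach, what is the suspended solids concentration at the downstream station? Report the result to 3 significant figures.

17.2 mg/L

Mass balance: C = (4.930·27.00 + 0.2740·63.00) / 5.204 = 150.4/5.204 = 28.90 mg/L.
After decay, C = 28.90 × e^(−kt) = 28.90 × 0.5969 = 17.25 mg/L.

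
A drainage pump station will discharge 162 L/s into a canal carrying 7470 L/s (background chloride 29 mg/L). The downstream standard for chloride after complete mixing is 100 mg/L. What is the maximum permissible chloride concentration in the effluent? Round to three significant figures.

3370 mg/L

At the limit, (Qr·Cr + Qe·Cₑ)/(Qr + Qe) = 100:
Cₑ = (7632·100 − 7470·29.00) / 162.0 = 3374 mg/L.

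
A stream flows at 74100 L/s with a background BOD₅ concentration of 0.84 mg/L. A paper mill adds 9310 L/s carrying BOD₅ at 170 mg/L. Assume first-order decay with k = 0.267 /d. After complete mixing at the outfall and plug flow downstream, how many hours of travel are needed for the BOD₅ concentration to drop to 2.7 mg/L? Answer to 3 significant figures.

179 h

Mass balance: C = (74100·0.8400 + 9310·170.0) / 83410 = 1645000/83410 = 19.72 mg/L.
19.72·exp(−k·t) = 2.7 → t = ln(19.72/2.7)/k = 643500 s = 178.7 h.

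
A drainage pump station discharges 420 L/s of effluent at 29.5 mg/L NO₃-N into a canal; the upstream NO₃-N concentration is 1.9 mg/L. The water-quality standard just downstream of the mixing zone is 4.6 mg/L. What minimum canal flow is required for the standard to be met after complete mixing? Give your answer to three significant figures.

3870 L/s

Set C_mix = 4.6: (Q·1.900 + 420.0·29.50) / (Q + 420.0) = 4.6
→ Q = 420.0·(29.50 − 4.6)/(4.6 − 1.900) = 3873 L/s.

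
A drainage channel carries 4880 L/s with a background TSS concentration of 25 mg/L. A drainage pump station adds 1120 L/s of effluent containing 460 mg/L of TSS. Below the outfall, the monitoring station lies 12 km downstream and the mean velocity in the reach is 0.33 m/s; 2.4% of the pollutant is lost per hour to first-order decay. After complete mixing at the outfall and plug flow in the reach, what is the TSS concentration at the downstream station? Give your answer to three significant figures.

Mass balance: C = (4880·25.00 + 1120·460.0) / 6000 = 637200/6000 = 106.2 mg/L.
Travel time t = 12·1000 / 0.33 = 36360 s = 10.10 h.
2.4%/h lost → k = −ln(1 − 0.024) = 0.02429 h⁻¹.
First-order decay: C = 106.2·exp(−k·t) = 106.2·0.7824 = 83.09 mg/L.

83.1 mg/L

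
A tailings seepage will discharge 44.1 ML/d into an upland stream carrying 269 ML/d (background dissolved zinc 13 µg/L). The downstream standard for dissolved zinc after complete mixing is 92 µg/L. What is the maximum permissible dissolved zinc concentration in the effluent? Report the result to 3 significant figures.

At the limit, (Qr·Cr + Qe·Cₑ)/(Qr + Qe) = 92:
Cₑ = (313.1·92 − 269.0·13.00) / 44.10 = 573.9 µg/L.

574 µg/L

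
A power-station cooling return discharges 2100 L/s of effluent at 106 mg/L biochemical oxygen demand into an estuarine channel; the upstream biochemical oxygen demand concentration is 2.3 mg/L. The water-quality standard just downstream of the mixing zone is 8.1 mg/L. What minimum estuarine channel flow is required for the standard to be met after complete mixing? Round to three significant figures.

Set C_mix = 8.1: (Q·2.300 + 2100·106.0) / (Q + 2100) = 8.1
→ Q = 2100·(106.0 − 8.1)/(8.1 − 2.300) = 35450 L/s.

35400 L/s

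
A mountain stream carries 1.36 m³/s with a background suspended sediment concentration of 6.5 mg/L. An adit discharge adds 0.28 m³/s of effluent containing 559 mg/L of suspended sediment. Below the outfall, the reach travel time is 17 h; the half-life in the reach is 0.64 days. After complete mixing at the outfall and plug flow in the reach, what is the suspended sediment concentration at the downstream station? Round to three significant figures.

46.8 mg/L

Flow-weighted average: C = (1.360·6.500 + 0.2800·559.0) / 1.640 = 165.4/1.640 = 100.8 mg/L.
Half-life 0.64 d → k = ln 2 / 0.64 = 1.083 d⁻¹.
Decay over the reach: 100.8·exp(−kt) = 100.8·0.4643 = 46.82 mg/L.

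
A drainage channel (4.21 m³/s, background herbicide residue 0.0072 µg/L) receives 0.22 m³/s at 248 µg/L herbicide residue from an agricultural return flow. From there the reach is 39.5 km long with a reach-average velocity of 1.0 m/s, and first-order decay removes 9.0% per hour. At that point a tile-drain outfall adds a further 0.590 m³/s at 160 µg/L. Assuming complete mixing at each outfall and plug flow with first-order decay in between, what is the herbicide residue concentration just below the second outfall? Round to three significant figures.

Mixed concentration C = ΣQC/ΣQ = (4.210·0.007200 + 0.2200·248.0) / 4.430 = 54.59/4.430 = 12.32 µg/L; combined flow 4.430 m³/s.
Travel time t = 39.5·1000 / 1.0 = 39500 s = 10.97 h.
9.0%/h lost → k = −ln(1 − 0.09) = 0.09431 h⁻¹.
First-order decay: C = 12.32·exp(−k·t) = 12.32·0.3553 = 4.378 µg/L.
At the second outfall, C = (4.430·4.378 + 0.5900·160.0) / (4.430 + 0.5900) = 22.67 µg/L.

22.7 µg/L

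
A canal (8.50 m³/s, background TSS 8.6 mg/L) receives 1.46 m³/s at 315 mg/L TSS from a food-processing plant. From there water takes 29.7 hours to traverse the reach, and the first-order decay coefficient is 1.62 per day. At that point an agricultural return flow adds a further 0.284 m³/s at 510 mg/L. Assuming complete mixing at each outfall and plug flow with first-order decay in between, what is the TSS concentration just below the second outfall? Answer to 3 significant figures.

21.1 mg/L

Mass balance: C = (8.500·8.600 + 1.460·315.0) / 9.960 = 533.0/9.960 = 53.51 mg/L; combined flow 9.960 m³/s.
After decay, C = 53.51 × e^(−kt) = 53.51 × 0.1347 = 7.208 mg/L.
Second outfall: C = (9.960·7.208 + 0.2840·510.0)/10.24 = 21.15 mg/L.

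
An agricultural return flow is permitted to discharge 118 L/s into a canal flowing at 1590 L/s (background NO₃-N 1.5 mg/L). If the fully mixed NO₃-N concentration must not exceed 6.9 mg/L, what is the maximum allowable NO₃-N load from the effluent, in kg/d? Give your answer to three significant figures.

812 kg/d

Mass balance at the limit: 1590·1.500 + 118.0·Cₑ = 1708·6.9 → Cₑ = 79.66 mg/L.
118.0 L/s = 0.1180 m³/s. Load = 0.1180 m³/s × 79.66 g/m³ × 86 400 s/d = 812.2 kg/d.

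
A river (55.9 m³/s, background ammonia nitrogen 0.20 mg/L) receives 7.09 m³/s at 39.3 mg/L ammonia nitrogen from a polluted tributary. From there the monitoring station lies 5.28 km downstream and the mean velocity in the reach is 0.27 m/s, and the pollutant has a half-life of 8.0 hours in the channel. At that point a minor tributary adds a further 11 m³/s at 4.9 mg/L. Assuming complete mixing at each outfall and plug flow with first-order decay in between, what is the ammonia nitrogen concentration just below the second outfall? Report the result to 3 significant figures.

Flow-weighted average: C = (55.90·0.2000 + 7.090·39.30) / 62.99 = 289.8/62.99 = 4.601 mg/L; combined flow 62.99 m³/s.
Travel time t = 5.28·1000 / 0.27 = 19560 s = 5.432 h.
Half-life 8.0 h → k = ln 2 / 8.0 = 0.08664 h⁻¹ = 2.079 d⁻¹.
First-order decay: C = 4.601·exp(−k·t) = 4.601·0.6246 = 2.874 mg/L.
At the second outfall, C = (62.99·2.874 + 11.00·4.900) / (62.99 + 11.00) = 3.175 mg/L.

3.17 mg/L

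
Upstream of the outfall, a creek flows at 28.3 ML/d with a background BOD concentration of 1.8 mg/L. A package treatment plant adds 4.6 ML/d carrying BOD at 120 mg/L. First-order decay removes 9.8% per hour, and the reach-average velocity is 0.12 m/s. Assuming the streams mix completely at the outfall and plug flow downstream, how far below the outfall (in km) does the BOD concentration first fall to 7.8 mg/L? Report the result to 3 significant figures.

Mixed concentration C = ΣQC/ΣQ = (28.30·1.800 + 4.600·120.0) / 32.90 = 602.9/32.90 = 18.33 mg/L.
9.8%/h lost → k = −ln(1 − 0.098) = 0.1031 h⁻¹.
Set 18.33·exp(−k·t) = 7.8 → t = ln(18.33/7.8)/k = 29820 s = 8.282 h.
Distance = v·t = 0.12·29820 = 3578 m = 3.578 km.

3.58 km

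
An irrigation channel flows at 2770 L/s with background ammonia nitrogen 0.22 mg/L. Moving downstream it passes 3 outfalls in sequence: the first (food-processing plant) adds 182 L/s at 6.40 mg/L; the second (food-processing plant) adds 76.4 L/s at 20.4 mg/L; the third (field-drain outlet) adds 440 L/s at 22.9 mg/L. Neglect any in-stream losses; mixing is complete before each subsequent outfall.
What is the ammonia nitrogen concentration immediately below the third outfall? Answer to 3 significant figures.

3.87 mg/L

Outfall 1: combined Q = 2952 L/s; C = (2770·0.2200 + 182.0·6.400)/2952 = 0.6010 mg/L.
Outfall 2: combined Q = 3028 L/s; C = (2952·0.6010 + 76.40·20.40)/3028 = 1.101 mg/L.
Outfall 3: combined Q = 3468 L/s; C = (3028·1.101 + 440.0·22.90)/3468 = 3.866 mg/L.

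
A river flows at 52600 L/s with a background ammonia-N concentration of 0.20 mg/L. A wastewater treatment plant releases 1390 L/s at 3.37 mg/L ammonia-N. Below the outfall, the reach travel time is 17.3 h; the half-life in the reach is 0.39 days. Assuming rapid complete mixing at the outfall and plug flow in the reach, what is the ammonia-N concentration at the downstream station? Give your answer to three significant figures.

Mixed concentration C = ΣQC/ΣQ = (52600·0.2000 + 1390·3.370) / 53990 = 15200/53990 = 0.2816 mg/L.
Half-life 0.39 d → k = ln 2 / 0.39 = 1.777 d⁻¹.
After decay, C = 0.2816 × e^(−kt) = 0.2816 × 0.2777 = 0.07821 mg/L.

0.0782 mg/L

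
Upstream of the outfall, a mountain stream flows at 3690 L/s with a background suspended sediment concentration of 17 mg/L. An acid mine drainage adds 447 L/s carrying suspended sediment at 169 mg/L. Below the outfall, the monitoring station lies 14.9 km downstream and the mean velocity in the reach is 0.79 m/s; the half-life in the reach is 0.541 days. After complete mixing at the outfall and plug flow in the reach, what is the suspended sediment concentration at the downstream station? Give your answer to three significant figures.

Conservation of mass: C = (3690·17.00 + 447.0·169.0) / 4137 = 138300/4137 = 33.42 mg/L.
Travel time t = 14.9·1000 / 0.79 = 18860 s = 5.239 h.
Half-life 0.541 d → k = ln 2 / 0.541 = 1.281 d⁻¹.
First-order decay: C = 33.42·exp(−k·t) = 33.42·0.7560 = 25.27 mg/L.

25.3 mg/L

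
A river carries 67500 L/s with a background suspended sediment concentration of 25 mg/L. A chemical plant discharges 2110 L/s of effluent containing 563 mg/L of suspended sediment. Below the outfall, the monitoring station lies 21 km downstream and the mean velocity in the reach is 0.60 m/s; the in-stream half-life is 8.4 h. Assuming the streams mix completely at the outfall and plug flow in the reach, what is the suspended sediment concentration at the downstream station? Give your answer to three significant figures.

18.5 mg/L

After mixing, C = (67500·25.00 + 2110·563.0) / 69610 = 2875000/69610 = 41.31 mg/L.
Travel time t = 21·1000 / 0.60 = 35000 s = 9.722 h.
Half-life 8.4 h → k = ln 2 / 8.4 = 0.08252 h⁻¹ = 1.980 d⁻¹.
Decay over the reach: 41.31·exp(−kt) = 41.31·0.4483 = 18.52 mg/L.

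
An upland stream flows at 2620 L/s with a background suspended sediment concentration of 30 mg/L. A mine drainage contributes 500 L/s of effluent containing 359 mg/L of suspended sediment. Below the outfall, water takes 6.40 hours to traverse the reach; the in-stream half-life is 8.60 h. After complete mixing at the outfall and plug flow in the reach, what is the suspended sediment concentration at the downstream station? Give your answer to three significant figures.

49.4 mg/L

After mixing, C = (2620·30.00 + 500.0·359.0) / 3120 = 258100/3120 = 82.72 mg/L.
Half-life 8.60 h → k = ln 2 / 8.60 = 0.08060 h⁻¹ = 1.934 d⁻¹.
First-order decay: C = 82.72·exp(−k·t) = 82.72·0.5970 = 49.39 mg/L.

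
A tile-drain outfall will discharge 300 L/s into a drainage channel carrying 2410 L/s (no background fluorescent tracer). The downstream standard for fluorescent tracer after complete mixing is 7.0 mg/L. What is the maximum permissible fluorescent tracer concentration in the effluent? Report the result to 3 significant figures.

At the limit, (Qr·Cr + Qe·Cₑ)/(Qr + Qe) = 7.0:
Cₑ = (2710·7.0 − 2410·0) / 300.0 = 63.23 mg/L.

63.2 mg/L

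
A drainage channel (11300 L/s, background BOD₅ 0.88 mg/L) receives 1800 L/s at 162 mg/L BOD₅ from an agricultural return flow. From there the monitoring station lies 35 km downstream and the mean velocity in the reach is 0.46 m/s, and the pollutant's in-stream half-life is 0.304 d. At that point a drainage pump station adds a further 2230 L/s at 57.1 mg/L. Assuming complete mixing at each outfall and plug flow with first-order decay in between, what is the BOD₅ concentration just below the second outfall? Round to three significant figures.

10.9 mg/L

Mass balance: C = (11300·0.8800 + 1800·162.0) / 13100 = 301500/13100 = 23.02 mg/L; combined flow 13100 L/s.
Travel time t = 35·1000 / 0.46 = 76090 s = 21.14 h.
Half-life 0.304 d → k = ln 2 / 0.304 = 2.280 d⁻¹.
First-order decay: C = 23.02·exp(−k·t) = 23.02·0.1343 = 3.091 mg/L.
At the second outfall, C = (13100·3.091 + 2230·57.10) / (13100 + 2230) = 10.95 mg/L.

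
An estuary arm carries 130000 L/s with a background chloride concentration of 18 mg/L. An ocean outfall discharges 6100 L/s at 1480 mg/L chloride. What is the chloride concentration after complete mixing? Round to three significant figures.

83.5 mg/L

Mixed concentration C = ΣQC/ΣQ = (130000·18.00 + 6100·1480) / 136100 = 11370000/136100 = 83.53 mg/L.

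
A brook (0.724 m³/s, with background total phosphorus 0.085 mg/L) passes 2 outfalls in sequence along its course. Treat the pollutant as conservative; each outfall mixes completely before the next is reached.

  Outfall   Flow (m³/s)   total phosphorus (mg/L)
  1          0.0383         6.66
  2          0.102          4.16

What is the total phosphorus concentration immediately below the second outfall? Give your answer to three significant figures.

0.857 mg/L

After outfall 1: Q = 0.7240 + 0.03830 = 0.7623 m³/s; C = (0.7240·0.08500 + 0.03830·6.660)/0.7623 = 0.4153 mg/L.
After outfall 2: Q = 0.7623 + 0.1020 = 0.8643 m³/s; C = (0.7623·0.4153 + 0.1020·4.160)/0.8643 = 0.8573 mg/L.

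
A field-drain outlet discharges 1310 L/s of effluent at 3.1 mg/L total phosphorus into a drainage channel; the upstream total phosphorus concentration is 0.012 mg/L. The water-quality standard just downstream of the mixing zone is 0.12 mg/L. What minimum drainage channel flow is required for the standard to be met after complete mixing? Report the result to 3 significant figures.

Set C_mix = 0.12: (Q·0.01200 + 1310·3.100) / (Q + 1310) = 0.12
→ Q = 1310·(3.100 − 0.12)/(0.12 − 0.01200) = 36150 L/s.

36100 L/s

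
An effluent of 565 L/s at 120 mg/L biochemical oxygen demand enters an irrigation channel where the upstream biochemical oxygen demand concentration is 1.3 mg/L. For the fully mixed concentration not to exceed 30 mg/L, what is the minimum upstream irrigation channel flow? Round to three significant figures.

1770 L/s

Set C_mix = 30: (Q·1.300 + 565.0·120.0) / (Q + 565.0) = 30
→ Q = 565.0·(120.0 − 30)/(30 − 1.300) = 1772 L/s.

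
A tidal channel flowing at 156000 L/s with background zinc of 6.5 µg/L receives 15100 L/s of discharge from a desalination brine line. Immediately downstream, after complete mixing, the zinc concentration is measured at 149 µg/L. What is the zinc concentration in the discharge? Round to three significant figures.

1620 µg/L

Mass balance: 156000·6.500 + 15100·Cₑ = 171100·149.0
→ Cₑ = (171100·149.0 − 156000·6.500) / 15100 = 1621 µg/L.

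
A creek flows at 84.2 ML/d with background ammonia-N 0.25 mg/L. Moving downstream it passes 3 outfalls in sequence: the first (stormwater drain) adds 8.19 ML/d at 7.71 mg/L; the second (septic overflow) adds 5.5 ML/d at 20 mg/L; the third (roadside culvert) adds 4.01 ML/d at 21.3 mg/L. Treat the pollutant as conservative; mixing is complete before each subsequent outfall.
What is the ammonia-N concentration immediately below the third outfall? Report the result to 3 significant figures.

After outfall 1: Q = 84.20 + 8.190 = 92.39 ML/d; C = (84.20·0.2500 + 8.190·7.710)/92.39 = 0.9113 mg/L.
After outfall 2: Q = 92.39 + 5.500 = 97.89 ML/d; C = (92.39·0.9113 + 5.500·20.00)/97.89 = 1.984 mg/L.
After outfall 3: Q = 97.89 + 4.010 = 101.9 ML/d; C = (97.89·1.984 + 4.010·21.30)/101.9 = 2.744 mg/L.

2.74 mg/L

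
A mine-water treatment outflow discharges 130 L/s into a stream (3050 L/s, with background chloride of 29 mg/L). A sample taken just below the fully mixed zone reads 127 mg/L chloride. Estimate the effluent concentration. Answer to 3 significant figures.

Mass balance: 3050·29.00 + 130.0·Cₑ = 3180·127.0
→ Cₑ = (3180·127.0 − 3050·29.00) / 130.0 = 2426 mg/L.

2430 mg/L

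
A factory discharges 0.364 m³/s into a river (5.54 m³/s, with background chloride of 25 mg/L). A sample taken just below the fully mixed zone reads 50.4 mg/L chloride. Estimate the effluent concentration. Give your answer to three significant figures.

437 mg/L

Mass balance: 5.540·25.00 + 0.3640·Cₑ = 5.904·50.40
→ Cₑ = (5.904·50.40 − 5.540·25.00) / 0.3640 = 437.0 mg/L.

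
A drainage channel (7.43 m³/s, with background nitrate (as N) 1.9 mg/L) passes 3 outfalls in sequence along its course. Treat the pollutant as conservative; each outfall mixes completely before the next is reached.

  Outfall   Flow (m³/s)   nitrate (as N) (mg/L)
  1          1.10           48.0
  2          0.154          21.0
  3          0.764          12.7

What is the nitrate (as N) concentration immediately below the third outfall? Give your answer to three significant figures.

Outfall 1: combined Q = 8.530 m³/s; C = (7.430·1.900 + 1.100·48.00)/8.530 = 7.845 mg/L.
Outfall 2: combined Q = 8.684 m³/s; C = (8.530·7.845 + 0.1540·21.00)/8.684 = 8.078 mg/L.
Outfall 3: combined Q = 9.448 m³/s; C = (8.684·8.078 + 0.7640·12.70)/9.448 = 8.452 mg/L.

8.45 mg/L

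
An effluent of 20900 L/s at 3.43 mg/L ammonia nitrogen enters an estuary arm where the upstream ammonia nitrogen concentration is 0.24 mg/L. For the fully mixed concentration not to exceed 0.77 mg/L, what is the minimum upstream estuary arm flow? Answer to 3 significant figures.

Set C_mix = 0.77: (Q·0.2400 + 20900·3.430) / (Q + 20900) = 0.77
→ Q = 20900·(3.430 − 0.77)/(0.77 − 0.2400) = 104900 L/s.

105000 L/s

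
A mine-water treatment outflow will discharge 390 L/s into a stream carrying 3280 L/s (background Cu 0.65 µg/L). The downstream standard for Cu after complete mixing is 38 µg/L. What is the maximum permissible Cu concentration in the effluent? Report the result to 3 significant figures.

At the limit, (Qr·Cr + Qe·Cₑ)/(Qr + Qe) = 38:
Cₑ = (3670·38 − 3280·0.6500) / 390.0 = 352.1 µg/L.

352 µg/L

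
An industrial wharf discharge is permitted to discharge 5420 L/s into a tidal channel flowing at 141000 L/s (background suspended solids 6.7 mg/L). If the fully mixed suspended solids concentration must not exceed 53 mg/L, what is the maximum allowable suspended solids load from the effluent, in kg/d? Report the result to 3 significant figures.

Mass balance at the limit: 141000·6.700 + 5420·Cₑ = 146400·53 → Cₑ = 1257 mg/L.
5420 L/s = 5.420 m³/s. Load = 5.420 m³/s × 1257 g/m³ × 86 400 s/d = 588900 kg/d.

589000 kg/d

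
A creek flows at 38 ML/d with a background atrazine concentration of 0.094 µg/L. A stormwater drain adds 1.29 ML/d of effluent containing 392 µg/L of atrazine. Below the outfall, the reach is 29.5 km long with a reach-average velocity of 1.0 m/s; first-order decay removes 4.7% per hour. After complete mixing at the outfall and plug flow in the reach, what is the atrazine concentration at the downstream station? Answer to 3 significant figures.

After mixing, C = (38.00·0.09400 + 1.290·392.0) / 39.29 = 509.3/39.29 = 12.96 µg/L.
Travel time t = 29.5·1000 / 1.0 = 29500 s = 8.194 h.
4.7%/h lost → k = −ln(1 − 0.047) = 0.04814 h⁻¹.
First-order decay: C = 12.96·exp(−k·t) = 12.96·0.6740 = 8.736 µg/L.

8.74 µg/L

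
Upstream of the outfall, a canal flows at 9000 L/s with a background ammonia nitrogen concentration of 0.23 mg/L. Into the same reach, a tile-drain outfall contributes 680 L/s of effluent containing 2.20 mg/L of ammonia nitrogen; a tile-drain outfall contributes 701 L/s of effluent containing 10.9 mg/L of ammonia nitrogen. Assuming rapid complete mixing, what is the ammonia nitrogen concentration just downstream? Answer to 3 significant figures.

After mixing, C = (9000·0.2300 + 680.0·2.200 + 701.0·10.90) / 10380 = 11210/10380 = 1.080 mg/L.

1.08 mg/L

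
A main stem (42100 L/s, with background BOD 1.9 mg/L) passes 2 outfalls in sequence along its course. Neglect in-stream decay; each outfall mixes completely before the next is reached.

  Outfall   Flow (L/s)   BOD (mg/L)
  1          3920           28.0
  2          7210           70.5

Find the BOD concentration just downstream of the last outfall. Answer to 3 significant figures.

13.1 mg/L

After outfall 1: Q = 42100 + 3920 = 46020 L/s; C = (42100·1.900 + 3920·28.00)/46020 = 4.123 mg/L.
After outfall 2: Q = 46020 + 7210 = 53230 L/s; C = (46020·4.123 + 7210·70.50)/53230 = 13.11 mg/L.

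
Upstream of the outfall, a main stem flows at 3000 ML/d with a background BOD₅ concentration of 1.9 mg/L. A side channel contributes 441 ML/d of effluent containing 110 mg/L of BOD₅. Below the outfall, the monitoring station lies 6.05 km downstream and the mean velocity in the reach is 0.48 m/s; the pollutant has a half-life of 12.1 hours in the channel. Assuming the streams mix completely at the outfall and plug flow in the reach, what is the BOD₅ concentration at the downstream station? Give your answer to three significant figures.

12.9 mg/L

Conservation of mass: C = (3000·1.900 + 441.0·110.0) / 3441 = 54210/3441 = 15.75 mg/L.
Travel time t = 6.05·1000 / 0.48 = 12600 s = 3.501 h.
Half-life 12.1 h → k = ln 2 / 12.1 = 0.05728 h⁻¹ = 1.375 d⁻¹.
Applying C = C₀e^(−kt): 15.75 × 0.8183 = 12.89 mg/L.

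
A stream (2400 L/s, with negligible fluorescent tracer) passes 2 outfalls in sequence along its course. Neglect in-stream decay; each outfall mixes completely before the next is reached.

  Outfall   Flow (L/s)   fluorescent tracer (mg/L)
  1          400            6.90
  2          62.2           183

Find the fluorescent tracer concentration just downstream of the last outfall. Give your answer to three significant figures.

Outfall 1: combined Q = 2800 L/s; C = (2400·0 + 400.0·6.900)/2800 = 0.9857 mg/L.
Outfall 2: combined Q = 2862 L/s; C = (2800·0.9857 + 62.20·183.0)/2862 = 4.941 mg/L.

4.94 mg/L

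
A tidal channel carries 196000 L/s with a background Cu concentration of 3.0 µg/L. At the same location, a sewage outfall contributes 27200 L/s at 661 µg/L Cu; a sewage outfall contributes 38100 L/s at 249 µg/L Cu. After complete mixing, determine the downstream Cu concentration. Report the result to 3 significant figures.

107 µg/L

Mixed concentration C = ΣQC/ΣQ = (196000·3.000 + 27200·661.0 + 38100·249.0) / 261300 = 28050000/261300 = 107.4 µg/L.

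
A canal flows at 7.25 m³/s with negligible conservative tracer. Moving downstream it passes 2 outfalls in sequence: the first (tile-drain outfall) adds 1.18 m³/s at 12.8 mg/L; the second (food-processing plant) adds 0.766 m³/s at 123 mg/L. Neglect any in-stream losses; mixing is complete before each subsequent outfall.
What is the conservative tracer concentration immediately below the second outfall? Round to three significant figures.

11.9 mg/L

Outfall 1: combined Q = 8.430 m³/s; C = (7.250·0 + 1.180·12.80)/8.430 = 1.792 mg/L.
Outfall 2: combined Q = 9.196 m³/s; C = (8.430·1.792 + 0.7660·123.0)/9.196 = 11.89 mg/L.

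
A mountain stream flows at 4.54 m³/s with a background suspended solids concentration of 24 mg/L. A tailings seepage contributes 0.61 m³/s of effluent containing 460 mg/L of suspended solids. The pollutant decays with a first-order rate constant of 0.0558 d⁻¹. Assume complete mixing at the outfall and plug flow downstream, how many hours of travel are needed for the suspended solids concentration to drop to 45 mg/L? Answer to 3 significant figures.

223 h

Conservation of mass: C = (4.540·24.00 + 0.6100·460.0) / 5.150 = 389.6/5.150 = 75.64 mg/L.
75.64·exp(−k·t) = 45 → t = ln(75.64/45)/k = 804200 s = 223.4 h.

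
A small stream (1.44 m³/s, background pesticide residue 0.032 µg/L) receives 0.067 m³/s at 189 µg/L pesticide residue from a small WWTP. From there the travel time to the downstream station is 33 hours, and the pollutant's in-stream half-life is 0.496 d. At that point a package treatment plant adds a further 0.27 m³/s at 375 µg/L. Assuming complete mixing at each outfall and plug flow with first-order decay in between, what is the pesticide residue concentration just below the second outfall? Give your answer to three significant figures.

After mixing, C = (1.440·0.03200 + 0.06700·189.0) / 1.507 = 12.71/1.507 = 8.433 µg/L; combined flow 1.507 m³/s.
Half-life 0.496 d → k = ln 2 / 0.496 = 1.397 d⁻¹.
Decay over the reach: 8.433·exp(−kt) = 8.433·0.1464 = 1.235 µg/L.
Second outfall: C = (1.507·1.235 + 0.2700·375.0)/1.777 = 58.02 µg/L.

58.0 µg/L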